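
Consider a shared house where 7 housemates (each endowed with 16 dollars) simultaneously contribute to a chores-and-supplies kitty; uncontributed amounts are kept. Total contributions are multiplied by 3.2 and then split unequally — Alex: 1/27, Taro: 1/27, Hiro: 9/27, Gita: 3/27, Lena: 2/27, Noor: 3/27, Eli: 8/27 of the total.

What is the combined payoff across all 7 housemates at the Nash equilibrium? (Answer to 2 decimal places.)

147.20 dollars

For player j, contributing a unit is worthwhile iff 3.2 × (j's share) ≥ 1, i.e. iff j's share is at least 0.3125.
Only Hiro (9/27) clears that bar, contributing 16; the remaining 6 contribute 0. Total contributed: 16.
The chores-and-supplies kitty pays out 3.2 × 16 = 51.20 in total (split across the unequal shares, but the aggregate is all that matters for the group sum).
The 6 free-riders keep 16 each, adding 96. Group total = 96 + 51.20 = 147.20.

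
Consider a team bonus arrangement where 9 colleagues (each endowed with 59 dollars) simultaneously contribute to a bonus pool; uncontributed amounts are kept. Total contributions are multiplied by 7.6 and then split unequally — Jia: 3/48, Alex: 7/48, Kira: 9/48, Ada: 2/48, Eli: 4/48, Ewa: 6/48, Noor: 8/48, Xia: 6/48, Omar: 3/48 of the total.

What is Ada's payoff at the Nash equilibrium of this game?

115.05 dollars

Each unit j contributes comes back to j as 7.6 × (j's share), so j prefers to contribute only if that share exceeds 1/7.6 = 0.1316; otherwise keeping the unit dominates.
The shares above 0.1316 belong to Alex, Kira and Noor, contributing 59 each; the remaining 6 contribute 0. Total contributed: 177.
Ada keeps 59 and receives 7.6 × 177 × 2/48 = 56.05 from the bonus pool, for a payoff of 115.05.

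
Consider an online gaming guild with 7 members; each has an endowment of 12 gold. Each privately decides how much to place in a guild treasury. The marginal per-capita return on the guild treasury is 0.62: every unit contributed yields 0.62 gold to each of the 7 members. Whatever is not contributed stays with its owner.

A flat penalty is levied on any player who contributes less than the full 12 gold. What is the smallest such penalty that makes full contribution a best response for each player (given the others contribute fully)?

Given the others contribute fully, the best deviation is to contribute 0 (any partial contribution still incurs the fine and gives up units whose private return 0.62 is below 1).
Deviating from 12 to 0 saves 12 gold but forfeits the deviator's share of the drop in the guild treasury: 0.62 × 12 = 7.44.
So the deviation gain is 12 − 7.44 = 4.56, and the fine must be at least 4.56 gold to wipe it out.

4.56 gold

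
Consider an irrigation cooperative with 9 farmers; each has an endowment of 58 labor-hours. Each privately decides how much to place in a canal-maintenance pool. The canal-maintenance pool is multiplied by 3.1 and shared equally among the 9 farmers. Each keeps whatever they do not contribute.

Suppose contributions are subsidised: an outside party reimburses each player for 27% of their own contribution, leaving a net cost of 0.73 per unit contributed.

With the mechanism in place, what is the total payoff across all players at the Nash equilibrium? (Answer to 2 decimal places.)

522.00 labor-hours

Even with the mechanism, each unit contributed returns only (3.1/9) / 0.73 = 0.4718 per unit of net cost, so contributing nothing is still dominant.
At the Nash equilibrium no one contributes; group total payoff = 9 × 58 = 522.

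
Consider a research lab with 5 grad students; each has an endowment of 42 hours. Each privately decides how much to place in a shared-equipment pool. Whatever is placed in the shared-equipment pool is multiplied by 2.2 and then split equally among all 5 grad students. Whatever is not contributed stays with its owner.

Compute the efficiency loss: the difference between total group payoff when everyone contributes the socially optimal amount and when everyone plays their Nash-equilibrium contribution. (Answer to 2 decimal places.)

Each contributed unit returns 2.2/5 = 0.4400 to its contributor — below 1 — so contributing 0 is dominant for every player. At the Nash equilibrium everyone keeps their 42, and the group total is 5 × 42 = 210.
Each contributed unit returns 2.200 to the group as a whole (0.4400 to each of 5 players), which exceeds 1, so the social optimum is full contribution: group total = 2.200 × 210 = 462.00.
Efficiency loss = 462.00 − 210 = 252.00.

252.00 hours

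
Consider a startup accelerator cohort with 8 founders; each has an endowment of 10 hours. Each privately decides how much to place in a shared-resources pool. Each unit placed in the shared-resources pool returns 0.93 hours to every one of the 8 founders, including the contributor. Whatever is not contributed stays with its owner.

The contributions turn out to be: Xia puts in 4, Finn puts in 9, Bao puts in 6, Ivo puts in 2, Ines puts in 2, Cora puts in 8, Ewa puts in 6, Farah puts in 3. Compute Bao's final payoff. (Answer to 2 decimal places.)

Total contributed: 4 + 9 + 6 + 2 + 2 + 8 + 6 + 3 = 40.
Each receives 0.93 × 40 = 37.20 from the shared-resources pool.
Bao keeps 10 − 6 = 4, so Bao's payoff is 4 + 37.20 = 41.20.

41.20 hours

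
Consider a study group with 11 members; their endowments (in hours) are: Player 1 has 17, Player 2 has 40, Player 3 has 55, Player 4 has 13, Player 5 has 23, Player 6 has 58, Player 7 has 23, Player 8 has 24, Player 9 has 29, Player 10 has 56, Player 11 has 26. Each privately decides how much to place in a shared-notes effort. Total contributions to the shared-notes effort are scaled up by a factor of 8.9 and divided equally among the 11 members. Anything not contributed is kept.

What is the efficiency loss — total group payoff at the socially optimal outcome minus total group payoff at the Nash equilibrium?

The private return per contributed unit is 8.9/11 = 0.8091 < 1 for every player regardless of endowment, so the Nash equilibrium is zero contribution and the group total is Σ E_j = 17 + 40 + 55 + 13 + 23 + 58 + 23 + 24 + 29 + 56 + 26 = 364.
Each contributed unit returns 8.900 to the group, so the social optimum is full contribution by everyone: group total = 8.900 × 364 = 3239.60.
Efficiency loss = (8.900 − 1) × 364 = 2875.60.

2875.60 hours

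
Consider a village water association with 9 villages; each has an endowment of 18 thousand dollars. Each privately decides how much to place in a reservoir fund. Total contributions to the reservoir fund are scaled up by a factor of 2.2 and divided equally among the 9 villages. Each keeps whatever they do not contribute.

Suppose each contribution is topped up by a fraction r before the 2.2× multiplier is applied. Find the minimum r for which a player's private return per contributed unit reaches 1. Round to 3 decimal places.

3.091

With matching at rate r, one contributed unit becomes (1 + r) in the reservoir fund and returns 2.2 × (1 + r) / 9 to the contributor.
Setting this equal to 1: 1 + r = 9/2.2 = 4.0909.
So the minimum matching rate is r = 4.0909 − 1 = 3.091.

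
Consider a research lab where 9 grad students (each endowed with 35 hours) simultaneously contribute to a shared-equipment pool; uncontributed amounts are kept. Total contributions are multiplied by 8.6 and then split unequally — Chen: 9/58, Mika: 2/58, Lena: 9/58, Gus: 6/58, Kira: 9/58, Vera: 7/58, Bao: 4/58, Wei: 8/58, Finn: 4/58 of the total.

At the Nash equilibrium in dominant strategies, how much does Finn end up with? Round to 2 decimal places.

138.79 hours

For player j, contributing a unit is worthwhile iff 8.6 × (j's share) ≥ 1, i.e. iff j's share is at least 0.1163.
The shares above 0.1163 belong to Chen, Lena, Kira, Vera and Wei, contributing 35 each; the remaining 4 contribute 0. Total contributed: 175.
Finn keeps 35 and receives 8.6 × 175 × 4/58 = 103.79 from the shared-equipment pool, for a payoff of 138.79.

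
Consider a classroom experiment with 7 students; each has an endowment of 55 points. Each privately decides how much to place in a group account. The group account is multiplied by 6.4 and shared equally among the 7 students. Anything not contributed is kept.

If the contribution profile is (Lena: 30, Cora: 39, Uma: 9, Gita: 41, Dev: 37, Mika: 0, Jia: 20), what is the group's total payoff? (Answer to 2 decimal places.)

1335.40 points

Total contributed: 30 + 39 + 9 + 41 + 37 + 0 + 20 = 176; total kept: 7 × 55 − 176 = 209.
The group account pays out 6.4 × 176 = 1126.40 in aggregate.
Group total = 209 + 1126.40 = 1335.40.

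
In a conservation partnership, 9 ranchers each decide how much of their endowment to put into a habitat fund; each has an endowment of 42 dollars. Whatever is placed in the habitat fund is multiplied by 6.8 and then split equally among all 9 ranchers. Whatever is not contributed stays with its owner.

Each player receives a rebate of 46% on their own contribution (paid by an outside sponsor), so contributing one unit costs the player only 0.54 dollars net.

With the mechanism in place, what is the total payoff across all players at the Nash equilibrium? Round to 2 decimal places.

Under the mechanism each unit contributed yields (6.8/9) / 0.54 = 1.3992 back to its contributor per unit of net cost, which exceeds 1, making full contribution the dominant choice for everyone.
So the Nash equilibrium is full contribution by all 9; the group earns 9 × (42 × 0.46 + 6.8 × 42) = 2744.28.

2744.28 dollars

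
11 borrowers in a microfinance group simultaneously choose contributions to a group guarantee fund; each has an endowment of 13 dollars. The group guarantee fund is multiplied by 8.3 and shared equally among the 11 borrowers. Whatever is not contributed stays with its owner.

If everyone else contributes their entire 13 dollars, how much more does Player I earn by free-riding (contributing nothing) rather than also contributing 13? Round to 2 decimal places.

3.19 dollars

Switching from a contribution of 13 to 0 lets Player I keep an extra 13 dollars, but lowers the group guarantee fund by 13, which costs Player I their own share of that drop: 8.3/11 × 13 = 9.81.
Net gain = 13 − 9.81 = 3.19. The private return per contributed unit (0.7545) is below 1, so free-riding is indeed the best response regardless of what the others do.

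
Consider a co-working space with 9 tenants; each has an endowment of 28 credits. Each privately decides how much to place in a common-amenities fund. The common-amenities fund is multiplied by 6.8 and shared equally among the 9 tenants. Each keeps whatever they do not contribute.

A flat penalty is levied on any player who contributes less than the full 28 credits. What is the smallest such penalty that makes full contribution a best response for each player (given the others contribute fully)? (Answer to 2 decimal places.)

Given the others contribute fully, the best deviation is to contribute 0 (any partial contribution still incurs the fine and gives up units whose private return 0.7556 is below 1).
Deviating from 28 to 0 saves 28 credits but forfeits the deviator's share of the drop in the common-amenities fund: 6.8/9 × 28 = 21.16.
So the deviation gain is 28 − 21.16 = 6.84, and the fine must be at least 6.84 credits to wipe it out.

6.84 credits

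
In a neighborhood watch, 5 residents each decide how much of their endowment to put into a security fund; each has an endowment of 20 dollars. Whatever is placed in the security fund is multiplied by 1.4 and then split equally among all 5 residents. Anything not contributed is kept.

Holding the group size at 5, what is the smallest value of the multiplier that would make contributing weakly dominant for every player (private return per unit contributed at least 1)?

5

A contributed unit returns (multiplier)/5 to its contributor.
This reaches 1 exactly when the multiplier is 5.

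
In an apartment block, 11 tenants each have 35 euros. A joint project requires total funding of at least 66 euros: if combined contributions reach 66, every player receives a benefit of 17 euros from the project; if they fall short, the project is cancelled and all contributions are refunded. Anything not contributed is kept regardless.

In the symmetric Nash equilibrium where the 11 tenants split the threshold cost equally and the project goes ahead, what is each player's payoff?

46 euros

Equal share of the threshold: 66/11 = 6.
At this profile no one gains by cutting their contribution: any cut drops the total below 66, the project is cancelled, contributions are refunded, and the deviator ends with 35, which is less than 35 − 6 + 17 = 46. Contributing more than 6 just wastes the excess. So contributing exactly 6 is a best response.
Each player's payoff: 35 − 6 + 17 = 46.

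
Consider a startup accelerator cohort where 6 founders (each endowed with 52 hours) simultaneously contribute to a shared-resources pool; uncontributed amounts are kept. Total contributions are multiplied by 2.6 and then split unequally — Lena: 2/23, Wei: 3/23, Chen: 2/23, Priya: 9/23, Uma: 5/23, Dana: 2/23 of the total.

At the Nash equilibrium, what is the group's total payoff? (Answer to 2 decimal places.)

A player with share s gets back 2.6·s per unit contributed, so full contribution is dominant for anyone with s > 1/2.6 = 0.3846 and zero contribution is dominant for anyone below.
Only Priya (9/23) clears that bar, contributing 52; the remaining 5 contribute 0. Total contributed: 52.
The shared-resources pool pays out 2.6 × 52 = 135.20 in total (split across the unequal shares, but the aggregate is all that matters for the group sum).
The 5 free-riders keep 52 each, adding 260. Group total = 260 + 135.20 = 395.20.

395.20 hours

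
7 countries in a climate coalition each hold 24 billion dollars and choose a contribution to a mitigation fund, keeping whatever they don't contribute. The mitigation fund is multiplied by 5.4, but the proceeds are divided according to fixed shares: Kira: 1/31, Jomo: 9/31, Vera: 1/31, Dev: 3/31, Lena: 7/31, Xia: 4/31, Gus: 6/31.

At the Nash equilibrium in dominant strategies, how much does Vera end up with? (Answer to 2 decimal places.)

36.54 billion dollars

For player j, contributing a unit is worthwhile iff 5.4 × (j's share) ≥ 1, i.e. iff j's share is at least 0.1852.
The shares above 0.1852 belong to Jomo, Lena and Gus, contributing 24 each; the remaining 4 contribute 0. Total contributed: 72.
Vera keeps 24 and receives 5.4 × 72 × 1/31 = 12.54 from the mitigation fund, for a payoff of 36.54.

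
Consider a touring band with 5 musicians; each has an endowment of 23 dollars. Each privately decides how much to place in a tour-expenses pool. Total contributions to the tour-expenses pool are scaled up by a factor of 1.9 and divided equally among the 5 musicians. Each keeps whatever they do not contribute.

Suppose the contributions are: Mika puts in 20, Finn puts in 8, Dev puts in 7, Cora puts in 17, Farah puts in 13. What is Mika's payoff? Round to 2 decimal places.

27.70 dollars

Total contributed: 20 + 8 + 7 + 17 + 13 = 65.
Each receives 1.9 × 65 / 5 = 24.70 from the tour-expenses pool.
Mika keeps 23 − 20 = 3, so Mika's payoff is 3 + 24.70 = 27.70.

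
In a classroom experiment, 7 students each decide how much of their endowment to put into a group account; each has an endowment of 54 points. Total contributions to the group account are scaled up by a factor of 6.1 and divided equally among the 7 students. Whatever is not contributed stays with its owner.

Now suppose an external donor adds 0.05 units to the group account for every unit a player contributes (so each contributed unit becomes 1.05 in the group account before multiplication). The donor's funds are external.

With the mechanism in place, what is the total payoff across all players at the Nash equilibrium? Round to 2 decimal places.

378.00 points

With the mechanism, a contributed unit returns 6.1 × 1.05 / 7 = 0.9150 per unit of net cost — still below 1 — so contributing 0 remains dominant for every player.
At the Nash equilibrium no one contributes; group total payoff = 7 × 54 = 378.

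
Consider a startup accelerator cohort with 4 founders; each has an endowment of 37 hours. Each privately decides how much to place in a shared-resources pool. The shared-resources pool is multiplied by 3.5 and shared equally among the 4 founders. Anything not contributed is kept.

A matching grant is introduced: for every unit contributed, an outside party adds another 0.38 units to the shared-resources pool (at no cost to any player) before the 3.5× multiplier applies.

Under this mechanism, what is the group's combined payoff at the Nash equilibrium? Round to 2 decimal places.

The effective private return per unit is now 3.5 × 1.38 / 4 = 1.2075 > 1, so every player's dominant strategy flips to full contribution.
So the Nash equilibrium is full contribution by all 4; the group earns 3.5 × 1.38 × 148 = 714.84.

714.84 hours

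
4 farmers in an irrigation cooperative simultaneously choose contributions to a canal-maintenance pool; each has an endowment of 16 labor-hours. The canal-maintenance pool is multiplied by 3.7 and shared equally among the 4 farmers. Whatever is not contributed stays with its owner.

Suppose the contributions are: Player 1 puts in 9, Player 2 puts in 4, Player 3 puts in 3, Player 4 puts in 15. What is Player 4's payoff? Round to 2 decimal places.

Total contributed: 9 + 4 + 3 + 15 = 31.
Each receives 3.7 × 31 / 4 = 28.68 from the canal-maintenance pool.
Player 4 keeps 16 − 15 = 1, so Player 4's payoff is 1 + 28.68 = 29.68.

29.68 labor-hours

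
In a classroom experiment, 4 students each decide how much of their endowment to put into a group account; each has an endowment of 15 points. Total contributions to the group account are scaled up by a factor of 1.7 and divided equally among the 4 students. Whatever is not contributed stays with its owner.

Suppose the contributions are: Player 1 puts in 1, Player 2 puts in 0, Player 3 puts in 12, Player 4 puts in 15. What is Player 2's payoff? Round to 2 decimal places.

Total contributed: 1 + 0 + 12 + 15 = 28.
Each receives 1.7 × 28 / 4 = 11.90 from the group account.
Player 2 keeps 15 − 0 = 15, so Player 2's payoff is 15 + 11.90 = 26.90.

26.90 points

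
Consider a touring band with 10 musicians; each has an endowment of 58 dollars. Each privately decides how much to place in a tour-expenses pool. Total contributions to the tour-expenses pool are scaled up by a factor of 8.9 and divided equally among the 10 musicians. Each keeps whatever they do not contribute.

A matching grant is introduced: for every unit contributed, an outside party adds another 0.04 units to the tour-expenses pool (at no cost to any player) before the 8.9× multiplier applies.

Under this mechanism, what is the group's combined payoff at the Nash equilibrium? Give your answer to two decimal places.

Even with the mechanism, each unit contributed returns only 8.9 × 1.04 / 10 = 0.9256 per unit of net cost, so contributing nothing is still dominant.
Everyone keeps their endowment and the group total is 10 × 58 = 580.

580.00 dollars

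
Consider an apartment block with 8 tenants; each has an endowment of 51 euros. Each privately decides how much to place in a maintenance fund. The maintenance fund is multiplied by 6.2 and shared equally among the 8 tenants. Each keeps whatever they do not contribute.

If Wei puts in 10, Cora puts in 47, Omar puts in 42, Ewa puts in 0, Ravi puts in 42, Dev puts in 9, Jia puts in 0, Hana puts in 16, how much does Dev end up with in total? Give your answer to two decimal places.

Total contributed: 10 + 47 + 42 + 0 + 42 + 9 + 0 + 16 = 166.
Each receives 6.2 × 166 / 8 = 128.65 from the maintenance fund.
Dev keeps 51 − 9 = 42, so Dev's payoff is 42 + 128.65 = 170.65.

170.65 euros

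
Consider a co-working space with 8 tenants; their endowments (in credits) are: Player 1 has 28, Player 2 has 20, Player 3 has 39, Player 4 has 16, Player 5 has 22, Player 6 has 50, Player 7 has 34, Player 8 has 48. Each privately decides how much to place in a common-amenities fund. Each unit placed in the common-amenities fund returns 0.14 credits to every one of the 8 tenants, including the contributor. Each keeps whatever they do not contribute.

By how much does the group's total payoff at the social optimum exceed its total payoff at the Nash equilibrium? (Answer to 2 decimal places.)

The private return per contributed unit is 0.14 < 1 for everyone, so the Nash equilibrium is zero contribution and the group total is Σ E_j = 28 + 20 + 39 + 16 + 22 + 50 + 34 + 48 = 257.
Each contributed unit returns 1.120 to the group, so the social optimum is full contribution by everyone: group total = 1.120 × 257 = 287.84.
Efficiency loss = (1.120 − 1) × 257 = 30.84.

30.84 credits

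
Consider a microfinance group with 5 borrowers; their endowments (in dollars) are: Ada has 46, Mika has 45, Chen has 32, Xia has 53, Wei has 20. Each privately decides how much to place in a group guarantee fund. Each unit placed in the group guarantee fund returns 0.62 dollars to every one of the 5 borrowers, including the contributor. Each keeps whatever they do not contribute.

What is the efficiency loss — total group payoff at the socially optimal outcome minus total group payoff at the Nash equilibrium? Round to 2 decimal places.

The private return per contributed unit is 0.62 < 1 for everyone, so the Nash equilibrium is zero contribution and the group total is Σ E_j = 46 + 45 + 32 + 53 + 20 = 196.
Each contributed unit returns 3.100 to the group, so the social optimum is full contribution by everyone: group total = 3.100 × 196 = 607.60.
Efficiency loss = (3.100 − 1) × 196 = 411.60.

411.60 dollars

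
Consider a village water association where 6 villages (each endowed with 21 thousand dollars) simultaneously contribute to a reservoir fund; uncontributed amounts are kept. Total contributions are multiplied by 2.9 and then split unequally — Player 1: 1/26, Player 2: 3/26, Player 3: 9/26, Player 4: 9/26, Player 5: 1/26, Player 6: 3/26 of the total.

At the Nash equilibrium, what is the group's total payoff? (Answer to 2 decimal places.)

For player j, contributing a unit is worthwhile iff 2.9 × (j's share) ≥ 1, i.e. iff j's share is at least 0.3448.
The shares above 0.3448 belong to Player 3 and Player 4, contributing 21 each; the remaining 4 contribute 0. Total contributed: 42.
The reservoir fund pays out 2.9 × 42 = 121.80 in total (split across the unequal shares, but the aggregate is all that matters for the group sum).
The 4 free-riders keep 21 each, adding 84. Group total = 84 + 121.80 = 205.80.

205.80 thousand dollars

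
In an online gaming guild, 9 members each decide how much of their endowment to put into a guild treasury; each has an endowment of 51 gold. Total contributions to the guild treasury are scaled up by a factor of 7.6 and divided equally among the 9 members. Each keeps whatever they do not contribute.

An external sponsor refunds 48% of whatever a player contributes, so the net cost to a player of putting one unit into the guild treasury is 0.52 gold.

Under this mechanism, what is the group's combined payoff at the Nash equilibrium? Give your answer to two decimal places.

3708.72 gold

Under the mechanism each unit contributed yields (7.6/9) / 0.52 = 1.6239 back to its contributor per unit of net cost, which exceeds 1, making full contribution the dominant choice for everyone.
At the Nash equilibrium everyone contributes 51. Group total payoff = 9 × (51 × 0.48 + 7.6 × 51) = 3708.72.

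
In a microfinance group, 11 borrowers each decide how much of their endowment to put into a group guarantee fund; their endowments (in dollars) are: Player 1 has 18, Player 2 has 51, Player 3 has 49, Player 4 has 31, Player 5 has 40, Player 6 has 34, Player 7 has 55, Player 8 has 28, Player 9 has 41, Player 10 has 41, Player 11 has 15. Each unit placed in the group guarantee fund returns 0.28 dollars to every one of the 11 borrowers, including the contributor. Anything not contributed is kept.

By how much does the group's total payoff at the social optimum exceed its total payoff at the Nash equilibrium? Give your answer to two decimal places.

838.24 dollars

The private return per contributed unit is 0.28 < 1 for everyone, so the Nash equilibrium is zero contribution and the group total is Σ E_j = 18 + 51 + 49 + 31 + 40 + 34 + 55 + 28 + 41 + 41 + 15 = 403.
Each contributed unit returns 3.080 to the group, so the social optimum is full contribution by everyone: group total = 3.080 × 403 = 1241.24.
Efficiency loss = (3.080 − 1) × 403 = 838.24.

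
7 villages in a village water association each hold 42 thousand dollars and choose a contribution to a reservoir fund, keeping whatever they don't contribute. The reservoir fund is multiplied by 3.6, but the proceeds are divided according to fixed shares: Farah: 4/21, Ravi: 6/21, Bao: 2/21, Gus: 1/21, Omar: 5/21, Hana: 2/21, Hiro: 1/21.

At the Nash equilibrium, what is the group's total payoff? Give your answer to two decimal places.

403.20 thousand dollars

Player j's private return per contributed unit is 3.6 × (j's share). Contributing is weakly dominant for j when that share is at least 1/3.6 = 0.2778, and contributing 0 is dominant otherwise.
The only share above 0.2778 is Ravi's 6/21, contributing 42; the remaining 6 contribute 0. Total contributed: 42.
The reservoir fund pays out 3.6 × 42 = 151.20 in total (split across the unequal shares, but the aggregate is all that matters for the group sum).
The 6 free-riders keep 42 each, adding 252. Group total = 252 + 151.20 = 403.20.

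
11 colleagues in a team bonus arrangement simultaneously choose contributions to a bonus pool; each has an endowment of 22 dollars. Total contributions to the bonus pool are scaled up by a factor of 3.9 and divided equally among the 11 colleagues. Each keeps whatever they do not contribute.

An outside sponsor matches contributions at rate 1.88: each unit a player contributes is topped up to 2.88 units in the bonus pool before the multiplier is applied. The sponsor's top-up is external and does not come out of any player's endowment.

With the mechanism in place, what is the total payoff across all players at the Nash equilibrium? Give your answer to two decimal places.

Under the mechanism each unit contributed yields 3.9 × 2.88 / 11 = 1.0211 back to its contributor per unit of net cost, which exceeds 1, making full contribution the dominant choice for everyone.
At the Nash equilibrium everyone contributes 22. Group total payoff = 3.9 × 2.88 × 242 = 2718.14.

2718.14 dollars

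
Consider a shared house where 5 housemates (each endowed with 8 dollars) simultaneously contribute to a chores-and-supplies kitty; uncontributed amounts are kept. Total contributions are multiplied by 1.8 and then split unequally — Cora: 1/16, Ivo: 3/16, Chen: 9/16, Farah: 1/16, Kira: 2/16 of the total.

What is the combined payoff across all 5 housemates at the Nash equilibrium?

46.40 dollars

For player j, contributing a unit is worthwhile iff 1.8 × (j's share) ≥ 1, i.e. iff j's share is at least 0.5556.
Only Chen (9/16) clears that bar, contributing 8; the remaining 4 contribute 0. Total contributed: 8.
The chores-and-supplies kitty pays out 1.8 × 8 = 14.40 in total (split across the unequal shares, but the aggregate is all that matters for the group sum).
The 4 free-riders keep 8 each, adding 32. Group total = 32 + 14.40 = 46.40.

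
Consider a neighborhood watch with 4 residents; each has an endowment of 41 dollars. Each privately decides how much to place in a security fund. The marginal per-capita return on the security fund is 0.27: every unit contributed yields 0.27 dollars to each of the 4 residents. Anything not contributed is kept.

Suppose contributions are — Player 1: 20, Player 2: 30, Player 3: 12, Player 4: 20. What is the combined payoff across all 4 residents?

170.56 dollars

Total contributed: 20 + 30 + 12 + 20 = 82; total kept: 4 × 41 − 82 = 82.
The security fund pays out 0.27 × 4 × 82 = 88.56 in aggregate.
Group total = 82 + 88.56 = 170.56.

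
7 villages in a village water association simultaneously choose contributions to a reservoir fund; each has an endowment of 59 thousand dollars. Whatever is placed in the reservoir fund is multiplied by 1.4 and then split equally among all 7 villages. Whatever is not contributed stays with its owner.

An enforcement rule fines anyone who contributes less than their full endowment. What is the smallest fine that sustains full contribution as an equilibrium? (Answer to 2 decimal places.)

Given the others contribute fully, the best deviation is to contribute 0 (any partial contribution still incurs the fine and gives up units whose private return 0.2000 is below 1).
Deviating from 59 to 0 saves 59 thousand dollars but forfeits the deviator's share of the drop in the reservoir fund: 1.4/7 × 59 = 11.80.
So the deviation gain is 59 − 11.80 = 47.20, and the fine must be at least 47.20 thousand dollars to wipe it out.

47.20 thousand dollars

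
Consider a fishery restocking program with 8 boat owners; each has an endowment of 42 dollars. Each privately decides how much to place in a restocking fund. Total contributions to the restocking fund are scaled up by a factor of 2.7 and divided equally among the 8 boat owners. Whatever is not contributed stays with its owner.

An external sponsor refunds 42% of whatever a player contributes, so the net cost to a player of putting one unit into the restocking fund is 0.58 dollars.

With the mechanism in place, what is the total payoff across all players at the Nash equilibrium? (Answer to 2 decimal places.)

336.00 dollars

Even with the mechanism, each unit contributed returns only (2.7/8) / 0.58 = 0.5819 per unit of net cost, so contributing nothing is still dominant.
Everyone keeps their endowment and the group total is 8 × 42 = 336.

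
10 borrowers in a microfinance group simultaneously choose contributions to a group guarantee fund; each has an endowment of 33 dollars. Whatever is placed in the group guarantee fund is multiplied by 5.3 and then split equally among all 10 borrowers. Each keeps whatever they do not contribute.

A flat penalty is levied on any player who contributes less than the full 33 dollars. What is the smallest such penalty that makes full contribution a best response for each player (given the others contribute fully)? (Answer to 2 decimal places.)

15.51 dollars

Given the others contribute fully, the best deviation is to contribute 0 (any partial contribution still incurs the fine and gives up units whose private return 0.5300 is below 1).
Deviating from 33 to 0 saves 33 dollars but forfeits the deviator's share of the drop in the group guarantee fund: 5.3/10 × 33 = 17.49.
So the deviation gain is 33 − 17.49 = 15.51, and the fine must be at least 15.51 dollars to wipe it out.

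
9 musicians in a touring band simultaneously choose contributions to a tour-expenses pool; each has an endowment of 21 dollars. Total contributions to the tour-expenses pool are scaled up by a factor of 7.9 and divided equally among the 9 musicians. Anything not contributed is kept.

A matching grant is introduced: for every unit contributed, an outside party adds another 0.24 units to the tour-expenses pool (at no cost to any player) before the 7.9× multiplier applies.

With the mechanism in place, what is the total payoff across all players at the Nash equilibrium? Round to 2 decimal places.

1851.44 dollars

Under the mechanism each unit contributed yields 7.9 × 1.24 / 9 = 1.0884 back to its contributor per unit of net cost, which exceeds 1, making full contribution the dominant choice for everyone.
At the Nash equilibrium everyone contributes 21. Group total payoff = 7.9 × 1.24 × 189 = 1851.44.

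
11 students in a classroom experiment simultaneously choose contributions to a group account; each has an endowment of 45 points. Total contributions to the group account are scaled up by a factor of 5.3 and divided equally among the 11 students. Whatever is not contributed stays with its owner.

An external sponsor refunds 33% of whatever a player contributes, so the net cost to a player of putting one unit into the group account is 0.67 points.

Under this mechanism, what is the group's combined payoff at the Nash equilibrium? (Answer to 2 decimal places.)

495.00 points

Even with the mechanism, each unit contributed returns only (5.3/11) / 0.67 = 0.7191 per unit of net cost, so contributing nothing is still dominant.
At the Nash equilibrium no one contributes; group total payoff = 11 × 45 = 495.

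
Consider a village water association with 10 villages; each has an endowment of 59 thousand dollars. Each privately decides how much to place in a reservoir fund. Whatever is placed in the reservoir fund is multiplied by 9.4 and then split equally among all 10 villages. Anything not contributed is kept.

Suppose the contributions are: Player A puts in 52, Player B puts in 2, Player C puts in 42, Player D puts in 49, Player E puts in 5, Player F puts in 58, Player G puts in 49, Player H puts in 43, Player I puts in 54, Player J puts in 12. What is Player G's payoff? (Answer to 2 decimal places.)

Total contributed: 52 + 2 + 42 + 49 + 5 + 58 + 49 + 43 + 54 + 12 = 366.
Each receives 9.4 × 366 / 10 = 344.04 from the reservoir fund.
Player G keeps 59 − 49 = 10, so Player G's payoff is 10 + 344.04 = 354.04.

354.04 thousand dollars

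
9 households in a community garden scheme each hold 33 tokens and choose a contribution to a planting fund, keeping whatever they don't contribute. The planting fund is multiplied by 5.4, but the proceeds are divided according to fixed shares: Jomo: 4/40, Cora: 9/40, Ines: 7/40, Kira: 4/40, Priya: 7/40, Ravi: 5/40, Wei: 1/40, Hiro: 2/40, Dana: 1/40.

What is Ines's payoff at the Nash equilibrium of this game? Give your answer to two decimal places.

Player j's private return per contributed unit is 5.4 × (j's share). Contributing is weakly dominant for j when that share is at least 1/5.4 = 0.1852, and contributing 0 is dominant otherwise.
The only share above 0.1852 is Cora's 9/40, contributing 33; the remaining 8 contribute 0. Total contributed: 33.
Ines keeps 33 and receives 5.4 × 33 × 7/40 = 31.19 from the planting fund, for a payoff of 64.19.

64.19 tokens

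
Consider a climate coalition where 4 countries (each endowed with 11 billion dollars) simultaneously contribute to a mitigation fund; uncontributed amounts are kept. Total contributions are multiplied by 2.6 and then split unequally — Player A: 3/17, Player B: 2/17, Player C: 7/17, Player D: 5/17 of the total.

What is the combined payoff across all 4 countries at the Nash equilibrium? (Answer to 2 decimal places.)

61.60 billion dollars

Player j's private return per contributed unit is 2.6 × (j's share). Contributing is weakly dominant for j when that share is at least 1/2.6 = 0.3846, and contributing 0 is dominant otherwise.
The only share above 0.3846 is Player C's 7/17, contributing 11; the remaining 3 contribute 0. Total contributed: 11.
The mitigation fund pays out 2.6 × 11 = 28.60 in total (split across the unequal shares, but the aggregate is all that matters for the group sum).
The 3 free-riders keep 11 each, adding 33. Group total = 33 + 28.60 = 61.60.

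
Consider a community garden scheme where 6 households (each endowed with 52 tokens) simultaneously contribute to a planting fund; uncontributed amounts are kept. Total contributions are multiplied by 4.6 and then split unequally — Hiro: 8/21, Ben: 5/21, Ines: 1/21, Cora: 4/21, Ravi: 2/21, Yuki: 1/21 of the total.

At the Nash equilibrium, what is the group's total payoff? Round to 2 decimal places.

Each unit j contributes comes back to j as 4.6 × (j's share), so j prefers to contribute only if that share exceeds 1/4.6 = 0.2174; otherwise keeping the unit dominates.
Hiro and Ben clear that bar, contributing 52 each; the remaining 4 contribute 0. Total contributed: 104.
The planting fund pays out 4.6 × 104 = 478.40 in total (split across the unequal shares, but the aggregate is all that matters for the group sum).
The 4 free-riders keep 52 each, adding 208. Group total = 208 + 478.40 = 686.40.

686.40 tokens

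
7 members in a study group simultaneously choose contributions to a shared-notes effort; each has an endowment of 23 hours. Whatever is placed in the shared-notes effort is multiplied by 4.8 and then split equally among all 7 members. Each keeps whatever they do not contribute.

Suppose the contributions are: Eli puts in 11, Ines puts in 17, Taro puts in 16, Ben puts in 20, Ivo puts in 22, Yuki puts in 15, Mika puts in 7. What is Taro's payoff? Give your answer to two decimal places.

Total contributed: 11 + 17 + 16 + 20 + 22 + 15 + 7 = 108.
Each receives 4.8 × 108 / 7 = 74.06 from the shared-notes effort.
Taro keeps 23 − 16 = 7, so Taro's payoff is 7 + 74.06 = 81.06.

81.06 hours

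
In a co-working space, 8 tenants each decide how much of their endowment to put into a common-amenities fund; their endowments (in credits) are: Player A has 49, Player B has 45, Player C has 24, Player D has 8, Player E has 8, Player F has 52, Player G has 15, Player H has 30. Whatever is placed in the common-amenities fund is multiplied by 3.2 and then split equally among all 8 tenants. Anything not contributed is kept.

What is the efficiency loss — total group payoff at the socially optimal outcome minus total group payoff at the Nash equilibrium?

The private return per contributed unit is 3.2/8 = 0.4000 < 1 for every player regardless of endowment, so the Nash equilibrium is zero contribution and the group total is Σ E_j = 49 + 45 + 24 + 8 + 8 + 52 + 15 + 30 = 231.
Each contributed unit returns 3.200 to the group, so the social optimum is full contribution by everyone: group total = 3.200 × 231 = 739.20.
Efficiency loss = (3.200 − 1) × 231 = 508.20.

508.20 credits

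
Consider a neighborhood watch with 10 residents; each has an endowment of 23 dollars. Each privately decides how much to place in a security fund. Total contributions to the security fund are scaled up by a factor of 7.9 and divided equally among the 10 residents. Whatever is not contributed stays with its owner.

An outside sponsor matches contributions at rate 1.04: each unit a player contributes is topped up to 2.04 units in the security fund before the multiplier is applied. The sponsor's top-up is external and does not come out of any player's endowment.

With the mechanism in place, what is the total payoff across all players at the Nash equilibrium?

Under the mechanism each unit contributed yields 7.9 × 2.04 / 10 = 1.6116 back to its contributor per unit of net cost, which exceeds 1, making full contribution the dominant choice for everyone.
So the Nash equilibrium is full contribution by all 10; the group earns 7.9 × 2.04 × 230 = 3706.68.

3706.68 dollars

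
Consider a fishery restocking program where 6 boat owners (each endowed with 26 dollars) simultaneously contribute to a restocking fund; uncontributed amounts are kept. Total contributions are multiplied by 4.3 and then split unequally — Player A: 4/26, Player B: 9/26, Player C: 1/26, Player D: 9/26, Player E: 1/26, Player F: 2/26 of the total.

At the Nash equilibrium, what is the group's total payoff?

327.60 dollars

A player with share s gets back 4.3·s per unit contributed, so full contribution is dominant for anyone with s > 1/4.3 = 0.2326 and zero contribution is dominant for anyone below.
The shares above 0.2326 belong to Player B and Player D, contributing 26 each; the remaining 4 contribute 0. Total contributed: 52.
The restocking fund pays out 4.3 × 52 = 223.60 in total (split across the unequal shares, but the aggregate is all that matters for the group sum).
The 4 free-riders keep 26 each, adding 104. Group total = 104 + 223.60 = 327.60.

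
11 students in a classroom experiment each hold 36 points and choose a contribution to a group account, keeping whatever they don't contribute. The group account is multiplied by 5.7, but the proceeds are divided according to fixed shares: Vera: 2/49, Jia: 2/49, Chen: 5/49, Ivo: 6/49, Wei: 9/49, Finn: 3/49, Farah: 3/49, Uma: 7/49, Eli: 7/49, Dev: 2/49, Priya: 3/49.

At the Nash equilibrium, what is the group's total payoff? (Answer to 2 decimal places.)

565.20 points

A player with share s gets back 5.7·s per unit contributed, so full contribution is dominant for anyone with s > 1/5.7 = 0.1754 and zero contribution is dominant for anyone below.
The only share above 0.1754 is Wei's 9/49, contributing 36; the remaining 10 contribute 0. Total contributed: 36.
The group account pays out 5.7 × 36 = 205.20 in total (split across the unequal shares, but the aggregate is all that matters for the group sum).
The 10 free-riders keep 36 each, adding 360. Group total = 360 + 205.20 = 565.20.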